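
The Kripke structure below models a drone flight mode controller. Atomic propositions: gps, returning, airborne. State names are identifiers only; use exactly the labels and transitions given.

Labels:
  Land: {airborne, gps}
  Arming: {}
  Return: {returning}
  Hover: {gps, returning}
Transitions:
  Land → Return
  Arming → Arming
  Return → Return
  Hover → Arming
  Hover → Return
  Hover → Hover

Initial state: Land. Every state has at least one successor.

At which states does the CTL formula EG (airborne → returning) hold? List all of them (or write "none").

States satisfying airborne → returning: {Arming, Return, Hover}.
States satisfying EG (airborne → returning): {Arming, Return, Hover}.

{Arming, Return, Hover}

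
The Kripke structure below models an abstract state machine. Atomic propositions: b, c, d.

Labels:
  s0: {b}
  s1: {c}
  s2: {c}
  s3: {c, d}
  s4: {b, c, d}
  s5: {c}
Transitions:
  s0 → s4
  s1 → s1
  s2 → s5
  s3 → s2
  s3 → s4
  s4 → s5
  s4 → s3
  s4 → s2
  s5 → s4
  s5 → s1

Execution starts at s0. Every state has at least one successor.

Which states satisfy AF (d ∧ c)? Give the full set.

{s0, s3, s4}

States satisfying d ∧ c: {s3, s4}.
States satisfying AF (d ∧ c): {s0, s3, s4}.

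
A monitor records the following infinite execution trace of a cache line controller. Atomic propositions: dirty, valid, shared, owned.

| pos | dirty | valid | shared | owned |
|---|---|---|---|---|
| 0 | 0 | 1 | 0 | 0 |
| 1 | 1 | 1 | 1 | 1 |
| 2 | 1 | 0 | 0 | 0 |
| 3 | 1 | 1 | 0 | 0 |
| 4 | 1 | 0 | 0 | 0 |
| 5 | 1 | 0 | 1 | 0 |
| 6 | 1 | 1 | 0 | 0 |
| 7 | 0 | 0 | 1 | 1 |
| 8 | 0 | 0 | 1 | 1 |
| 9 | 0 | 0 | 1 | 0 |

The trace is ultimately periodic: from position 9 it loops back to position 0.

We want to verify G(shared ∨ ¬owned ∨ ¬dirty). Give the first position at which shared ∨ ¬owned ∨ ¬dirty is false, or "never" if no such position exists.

shared ∨ ¬owned ∨ ¬dirty holds at every position 0..9, and those are all the positions the trace ever visits, so the invariant G(shared ∨ ¬owned ∨ ¬dirty) is never violated.

never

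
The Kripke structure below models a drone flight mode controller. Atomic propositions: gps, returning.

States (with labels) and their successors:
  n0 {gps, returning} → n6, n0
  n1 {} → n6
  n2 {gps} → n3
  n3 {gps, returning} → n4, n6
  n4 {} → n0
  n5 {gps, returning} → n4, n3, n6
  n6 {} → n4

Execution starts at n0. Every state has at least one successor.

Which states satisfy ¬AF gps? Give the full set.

none

States satisfying gps: {n0, n2, n3, n5}.
States satisfying AF gps: {n0, n1, n2, n3, n4, n5, n6}.
States satisfying ¬AF gps: ∅.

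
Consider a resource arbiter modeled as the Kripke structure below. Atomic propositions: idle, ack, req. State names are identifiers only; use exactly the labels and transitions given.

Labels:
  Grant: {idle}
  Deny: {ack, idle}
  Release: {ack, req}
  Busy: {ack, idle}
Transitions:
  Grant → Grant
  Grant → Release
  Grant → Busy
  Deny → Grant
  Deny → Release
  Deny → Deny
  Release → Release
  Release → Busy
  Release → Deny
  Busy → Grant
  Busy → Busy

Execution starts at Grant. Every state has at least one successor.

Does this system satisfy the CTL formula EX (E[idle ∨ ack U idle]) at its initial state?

States satisfying E[idle ∨ ack U idle]: {Grant, Deny, Release, Busy}.
States satisfying EX (E[idle ∨ ack U idle]): {Grant, Deny, Release, Busy}.
Grant ∈ Sat(EX (E[idle ∨ ack U idle])).

Satisfied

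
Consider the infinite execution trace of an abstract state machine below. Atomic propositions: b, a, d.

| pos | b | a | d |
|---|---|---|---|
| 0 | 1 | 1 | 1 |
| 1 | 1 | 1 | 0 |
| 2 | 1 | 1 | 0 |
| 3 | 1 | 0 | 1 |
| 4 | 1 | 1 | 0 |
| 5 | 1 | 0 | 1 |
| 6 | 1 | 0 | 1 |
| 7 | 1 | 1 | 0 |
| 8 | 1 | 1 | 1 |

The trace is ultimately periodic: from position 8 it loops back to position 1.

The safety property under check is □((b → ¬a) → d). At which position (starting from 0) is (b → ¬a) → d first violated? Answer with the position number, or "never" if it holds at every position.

(b → ¬a) → d holds at every position 0..8, and those are all the positions the trace ever visits, so the invariant □((b → ¬a) → d) is never violated.

never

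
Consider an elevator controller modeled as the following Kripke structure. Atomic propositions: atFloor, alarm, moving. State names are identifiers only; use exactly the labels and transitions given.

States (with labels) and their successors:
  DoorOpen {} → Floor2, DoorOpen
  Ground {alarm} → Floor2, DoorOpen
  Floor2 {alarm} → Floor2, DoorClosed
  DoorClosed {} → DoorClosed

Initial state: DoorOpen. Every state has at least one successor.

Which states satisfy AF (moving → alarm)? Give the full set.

States satisfying moving → alarm: {DoorOpen, Ground, Floor2, DoorClosed}.
States satisfying AF (moving → alarm): {DoorOpen, Ground, Floor2, DoorClosed}.

{DoorOpen, Ground, Floor2, DoorClosed}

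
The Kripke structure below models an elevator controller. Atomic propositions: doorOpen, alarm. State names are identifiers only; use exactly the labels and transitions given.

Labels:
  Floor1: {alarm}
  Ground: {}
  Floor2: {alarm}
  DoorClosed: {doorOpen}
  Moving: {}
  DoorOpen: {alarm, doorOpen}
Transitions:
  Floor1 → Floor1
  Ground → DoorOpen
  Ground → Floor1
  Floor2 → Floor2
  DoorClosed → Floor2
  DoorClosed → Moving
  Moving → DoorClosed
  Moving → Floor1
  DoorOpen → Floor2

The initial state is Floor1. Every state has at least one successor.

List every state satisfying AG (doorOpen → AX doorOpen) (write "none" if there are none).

States satisfying doorOpen → AX doorOpen: {Floor1, Ground, Floor2, Moving}.
States satisfying AG (doorOpen → AX doorOpen): {Floor1, Floor2}.

{Floor1, Floor2}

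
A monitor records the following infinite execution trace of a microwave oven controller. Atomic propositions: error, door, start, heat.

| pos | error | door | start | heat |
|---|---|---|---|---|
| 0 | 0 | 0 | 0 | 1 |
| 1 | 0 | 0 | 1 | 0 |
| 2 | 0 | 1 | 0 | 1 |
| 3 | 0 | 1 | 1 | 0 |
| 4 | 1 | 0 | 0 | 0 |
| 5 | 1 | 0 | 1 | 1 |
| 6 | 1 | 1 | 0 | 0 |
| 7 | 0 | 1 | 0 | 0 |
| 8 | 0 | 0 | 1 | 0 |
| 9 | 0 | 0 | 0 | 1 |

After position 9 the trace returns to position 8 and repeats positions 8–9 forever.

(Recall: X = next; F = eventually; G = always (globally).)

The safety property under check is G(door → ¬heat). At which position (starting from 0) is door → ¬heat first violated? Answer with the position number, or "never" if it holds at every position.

Check door → ¬heat at each position in order: 0 ✓, 1 ✓.
At position 2 the labels are {door, heat}, so door → ¬heat is false there. This is the first violation.

2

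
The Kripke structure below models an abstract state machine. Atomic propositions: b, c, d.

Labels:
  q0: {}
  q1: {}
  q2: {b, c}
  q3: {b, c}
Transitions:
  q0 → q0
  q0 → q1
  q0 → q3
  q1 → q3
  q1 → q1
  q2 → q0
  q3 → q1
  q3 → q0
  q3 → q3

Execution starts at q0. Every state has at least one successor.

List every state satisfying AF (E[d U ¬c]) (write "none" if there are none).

{q0, q1, q2}

States satisfying E[d U ¬c]: {q0, q1}.
States satisfying AF (E[d U ¬c]): {q0, q1, q2}.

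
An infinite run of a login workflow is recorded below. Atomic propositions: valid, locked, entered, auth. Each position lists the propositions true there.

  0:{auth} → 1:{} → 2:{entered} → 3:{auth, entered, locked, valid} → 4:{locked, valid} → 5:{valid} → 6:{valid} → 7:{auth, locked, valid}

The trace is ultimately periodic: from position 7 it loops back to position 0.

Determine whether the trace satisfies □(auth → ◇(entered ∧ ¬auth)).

Holds

auth → ◇(entered ∧ ¬auth) holds at every position 0..7, and those are all positions ever visited, so □(auth → ◇(entered ∧ ¬auth)) holds.
Positions where auth holds: 0, 3, 7.
Check ◇(entered ∧ ¬auth) at each: 0→ok, 3→ok, 7→ok.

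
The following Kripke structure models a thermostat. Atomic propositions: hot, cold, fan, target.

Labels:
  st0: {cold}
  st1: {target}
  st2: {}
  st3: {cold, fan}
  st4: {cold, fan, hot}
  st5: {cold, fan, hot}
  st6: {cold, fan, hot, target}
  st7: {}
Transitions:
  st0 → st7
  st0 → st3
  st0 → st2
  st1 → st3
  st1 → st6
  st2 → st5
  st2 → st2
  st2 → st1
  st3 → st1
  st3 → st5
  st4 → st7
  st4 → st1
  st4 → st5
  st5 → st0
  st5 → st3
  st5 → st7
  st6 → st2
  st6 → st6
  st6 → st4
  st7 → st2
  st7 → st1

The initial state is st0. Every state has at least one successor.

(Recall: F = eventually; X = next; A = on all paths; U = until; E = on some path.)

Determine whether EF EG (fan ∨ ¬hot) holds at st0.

States satisfying EG (fan ∨ ¬hot): {st0, st1, st2, st3, st4, st5, st6, st7}.
States satisfying EF EG (fan ∨ ¬hot): {st0, st1, st2, st3, st4, st5, st6, st7}.
Some path from st0 reaches a state where EG (fan ∨ ¬hot) holds.
st0 ∈ Sat(EF EG (fan ∨ ¬hot)).

Yes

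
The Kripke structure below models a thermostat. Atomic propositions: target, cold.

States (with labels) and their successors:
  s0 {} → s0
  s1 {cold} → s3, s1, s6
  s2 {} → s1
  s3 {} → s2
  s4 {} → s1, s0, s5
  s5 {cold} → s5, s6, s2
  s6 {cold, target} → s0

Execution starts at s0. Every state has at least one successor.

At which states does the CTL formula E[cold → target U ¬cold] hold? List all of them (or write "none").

{s0, s2, s3, s4, s6}

States satisfying cold → target: {s0, s2, s3, s4, s6}.
States satisfying ¬cold: {s0, s2, s3, s4}.
States satisfying E[cold → target U ¬cold]: {s0, s2, s3, s4, s6}.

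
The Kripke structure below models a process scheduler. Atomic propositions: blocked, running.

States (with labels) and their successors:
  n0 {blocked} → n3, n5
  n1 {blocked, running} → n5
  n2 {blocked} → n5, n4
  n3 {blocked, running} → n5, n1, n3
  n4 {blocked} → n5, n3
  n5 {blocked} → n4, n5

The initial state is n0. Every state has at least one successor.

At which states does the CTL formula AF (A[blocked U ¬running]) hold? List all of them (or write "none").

{n0, n1, n2, n4, n5}

States satisfying A[blocked U ¬running]: {n0, n1, n2, n4, n5}.
States satisfying AF (A[blocked U ¬running]): {n0, n1, n2, n4, n5}.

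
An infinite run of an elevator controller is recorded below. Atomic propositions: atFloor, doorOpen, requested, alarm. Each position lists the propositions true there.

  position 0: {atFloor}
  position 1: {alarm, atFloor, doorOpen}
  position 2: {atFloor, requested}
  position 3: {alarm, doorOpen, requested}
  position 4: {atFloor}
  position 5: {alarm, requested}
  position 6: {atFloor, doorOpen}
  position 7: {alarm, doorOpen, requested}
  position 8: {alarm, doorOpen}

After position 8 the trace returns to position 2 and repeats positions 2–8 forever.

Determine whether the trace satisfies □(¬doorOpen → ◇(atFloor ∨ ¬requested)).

Yes

¬doorOpen → ◇(atFloor ∨ ¬requested) holds at every position 0..8, and those are all positions ever visited, so □(¬doorOpen → ◇(atFloor ∨ ¬requested)) holds.
Positions where ¬doorOpen holds: 0, 2, 4, 5.
Check ◇(atFloor ∨ ¬requested) at each: 0→ok, 2→ok, 4→ok, 5→ok.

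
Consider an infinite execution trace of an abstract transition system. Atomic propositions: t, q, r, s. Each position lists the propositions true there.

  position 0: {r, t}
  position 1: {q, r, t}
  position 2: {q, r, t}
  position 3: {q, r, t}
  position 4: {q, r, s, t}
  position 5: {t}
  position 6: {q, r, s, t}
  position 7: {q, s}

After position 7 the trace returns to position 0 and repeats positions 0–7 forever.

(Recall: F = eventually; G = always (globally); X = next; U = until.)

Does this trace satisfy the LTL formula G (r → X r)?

Does not hold

r → X r must hold at every position from 0 onward. It fails at position 4, so G (r → X r) is false.
Positions where r holds: 0, 1, 2, 3, 4, 6.
Check X r at each: 0→ok, 1→ok, 2→ok, 3→ok, 4→fails, 6→fails.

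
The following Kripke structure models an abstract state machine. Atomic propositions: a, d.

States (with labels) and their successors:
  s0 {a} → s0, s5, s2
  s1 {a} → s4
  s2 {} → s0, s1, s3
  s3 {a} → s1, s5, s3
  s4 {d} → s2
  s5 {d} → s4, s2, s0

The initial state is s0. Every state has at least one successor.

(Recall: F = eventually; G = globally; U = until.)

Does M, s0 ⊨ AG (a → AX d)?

No

States satisfying a → AX d: {s1, s2, s4, s5}.
States satisfying AG (a → AX d): ∅.
s0 is reachable from s0 and violates a → AX d, so AG fails at s0.
s0 ∉ Sat(AG (a → AX d)).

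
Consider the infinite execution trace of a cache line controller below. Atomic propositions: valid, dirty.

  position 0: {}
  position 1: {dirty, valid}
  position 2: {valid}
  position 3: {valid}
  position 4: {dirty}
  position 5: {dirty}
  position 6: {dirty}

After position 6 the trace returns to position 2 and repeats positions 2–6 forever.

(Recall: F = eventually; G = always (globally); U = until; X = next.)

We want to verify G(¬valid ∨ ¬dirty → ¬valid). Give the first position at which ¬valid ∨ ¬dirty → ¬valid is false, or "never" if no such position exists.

Check ¬valid ∨ ¬dirty → ¬valid at each position in order: 0 ✓, 1 ✓.
At position 2 the labels are {valid}, so ¬valid ∨ ¬dirty → ¬valid is false there. This is the first violation.

2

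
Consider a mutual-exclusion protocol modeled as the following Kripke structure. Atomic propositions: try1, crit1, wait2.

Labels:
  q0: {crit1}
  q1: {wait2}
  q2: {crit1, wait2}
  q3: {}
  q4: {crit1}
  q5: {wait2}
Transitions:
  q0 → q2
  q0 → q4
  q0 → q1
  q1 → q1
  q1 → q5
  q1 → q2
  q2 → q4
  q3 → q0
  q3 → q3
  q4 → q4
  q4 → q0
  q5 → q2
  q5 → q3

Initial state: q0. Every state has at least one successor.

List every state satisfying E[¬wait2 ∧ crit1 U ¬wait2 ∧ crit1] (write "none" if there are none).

States satisfying ¬wait2 ∧ crit1: {q0, q4}.
States satisfying E[¬wait2 ∧ crit1 U ¬wait2 ∧ crit1]: {q0, q4}.

{q0, q4}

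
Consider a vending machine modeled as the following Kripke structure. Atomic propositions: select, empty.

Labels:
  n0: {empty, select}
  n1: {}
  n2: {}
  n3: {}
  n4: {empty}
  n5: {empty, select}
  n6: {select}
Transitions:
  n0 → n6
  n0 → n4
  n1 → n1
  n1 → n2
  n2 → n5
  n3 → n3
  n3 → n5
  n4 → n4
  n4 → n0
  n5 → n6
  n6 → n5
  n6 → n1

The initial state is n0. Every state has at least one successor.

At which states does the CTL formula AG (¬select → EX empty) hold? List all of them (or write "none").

none

States satisfying ¬select → EX empty: {n0, n2, n3, n4, n5, n6}.
States satisfying AG (¬select → EX empty): ∅.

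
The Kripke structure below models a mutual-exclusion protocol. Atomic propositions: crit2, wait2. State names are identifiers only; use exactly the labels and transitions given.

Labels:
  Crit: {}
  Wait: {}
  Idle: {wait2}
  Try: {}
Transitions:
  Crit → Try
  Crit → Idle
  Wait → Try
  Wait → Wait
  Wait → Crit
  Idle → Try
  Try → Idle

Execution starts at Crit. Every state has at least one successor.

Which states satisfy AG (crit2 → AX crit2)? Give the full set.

States satisfying crit2 → AX crit2: {Crit, Wait, Idle, Try}.
States satisfying AG (crit2 → AX crit2): {Crit, Wait, Idle, Try}.

{Crit, Wait, Idle, Try}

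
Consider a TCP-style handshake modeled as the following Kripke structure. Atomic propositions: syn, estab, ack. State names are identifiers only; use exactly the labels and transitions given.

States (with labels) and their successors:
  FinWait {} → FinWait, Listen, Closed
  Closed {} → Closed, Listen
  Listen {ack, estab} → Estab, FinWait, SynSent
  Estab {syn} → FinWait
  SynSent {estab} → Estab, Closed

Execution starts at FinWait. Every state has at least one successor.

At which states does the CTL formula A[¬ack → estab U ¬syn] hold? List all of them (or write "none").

States satisfying ¬ack → estab: {Listen, SynSent}.
States satisfying ¬syn: {FinWait, Closed, Listen, SynSent}.
States satisfying A[¬ack → estab U ¬syn]: {FinWait, Closed, Listen, SynSent}.

{FinWait, Closed, Listen, SynSent}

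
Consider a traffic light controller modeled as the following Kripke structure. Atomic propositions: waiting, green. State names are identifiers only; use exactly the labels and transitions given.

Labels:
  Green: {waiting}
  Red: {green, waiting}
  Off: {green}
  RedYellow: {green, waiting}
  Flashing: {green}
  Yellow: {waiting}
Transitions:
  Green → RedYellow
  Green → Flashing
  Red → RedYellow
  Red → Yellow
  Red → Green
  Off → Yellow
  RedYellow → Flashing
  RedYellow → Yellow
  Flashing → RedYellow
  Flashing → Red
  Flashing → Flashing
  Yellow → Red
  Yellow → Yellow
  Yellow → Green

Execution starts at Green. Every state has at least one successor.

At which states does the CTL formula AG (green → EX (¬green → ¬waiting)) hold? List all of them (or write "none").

{Green, Red, RedYellow, Flashing, Yellow}

States satisfying green → EX (¬green → ¬waiting): {Green, Red, RedYellow, Flashing, Yellow}.
States satisfying AG (green → EX (¬green → ¬waiting)): {Green, Red, RedYellow, Flashing, Yellow}.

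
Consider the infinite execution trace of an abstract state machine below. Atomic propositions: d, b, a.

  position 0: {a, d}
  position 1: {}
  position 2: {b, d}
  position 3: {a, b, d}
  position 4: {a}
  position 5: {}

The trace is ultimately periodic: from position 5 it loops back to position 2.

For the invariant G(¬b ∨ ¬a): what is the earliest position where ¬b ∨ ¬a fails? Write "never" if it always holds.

Check ¬b ∨ ¬a at each position in order: 0 ✓, 1 ✓, 2 ✓.
At position 3 the labels are {a, b, d}, so ¬b ∨ ¬a is false there. This is the first violation.

3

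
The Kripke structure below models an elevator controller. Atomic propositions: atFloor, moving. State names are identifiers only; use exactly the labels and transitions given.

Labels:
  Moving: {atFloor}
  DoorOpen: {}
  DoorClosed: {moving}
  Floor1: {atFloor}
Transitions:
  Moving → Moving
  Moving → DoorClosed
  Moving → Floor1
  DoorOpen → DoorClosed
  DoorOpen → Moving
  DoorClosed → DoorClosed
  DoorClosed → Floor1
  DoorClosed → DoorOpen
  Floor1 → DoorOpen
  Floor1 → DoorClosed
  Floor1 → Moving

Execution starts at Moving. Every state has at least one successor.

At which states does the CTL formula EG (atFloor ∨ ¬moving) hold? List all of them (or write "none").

States satisfying atFloor ∨ ¬moving: {Moving, DoorOpen, Floor1}.
States satisfying EG (atFloor ∨ ¬moving): {Moving, DoorOpen, Floor1}.

{Moving, DoorOpen, Floor1}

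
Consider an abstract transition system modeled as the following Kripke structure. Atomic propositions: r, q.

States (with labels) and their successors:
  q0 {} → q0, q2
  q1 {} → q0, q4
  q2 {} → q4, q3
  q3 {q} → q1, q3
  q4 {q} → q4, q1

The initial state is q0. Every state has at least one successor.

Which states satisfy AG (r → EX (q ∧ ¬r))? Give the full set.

{q0, q1, q2, q3, q4}

States satisfying r → EX (q ∧ ¬r): {q0, q1, q2, q3, q4}.
States satisfying AG (r → EX (q ∧ ¬r)): {q0, q1, q2, q3, q4}.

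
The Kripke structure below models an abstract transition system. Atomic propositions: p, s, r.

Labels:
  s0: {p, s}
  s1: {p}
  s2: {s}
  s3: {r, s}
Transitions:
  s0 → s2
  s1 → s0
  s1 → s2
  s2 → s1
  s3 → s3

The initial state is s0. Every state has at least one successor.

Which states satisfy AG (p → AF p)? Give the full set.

States satisfying p → AF p: {s0, s1, s2, s3}.
States satisfying AG (p → AF p): {s0, s1, s2, s3}.

{s0, s1, s2, s3}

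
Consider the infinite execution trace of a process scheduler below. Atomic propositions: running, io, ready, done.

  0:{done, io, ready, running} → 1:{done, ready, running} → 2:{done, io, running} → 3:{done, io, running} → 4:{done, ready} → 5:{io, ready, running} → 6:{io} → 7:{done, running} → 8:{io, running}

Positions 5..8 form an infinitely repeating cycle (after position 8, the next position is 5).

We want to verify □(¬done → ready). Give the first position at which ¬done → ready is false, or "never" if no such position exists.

Check ¬done → ready at each position in order: 0 ✓, 1 ✓, 2 ✓, 3 ✓, 4 ✓, 5 ✓.
At position 6 the labels are {io}, so ¬done → ready is false there. This is the first violation.

6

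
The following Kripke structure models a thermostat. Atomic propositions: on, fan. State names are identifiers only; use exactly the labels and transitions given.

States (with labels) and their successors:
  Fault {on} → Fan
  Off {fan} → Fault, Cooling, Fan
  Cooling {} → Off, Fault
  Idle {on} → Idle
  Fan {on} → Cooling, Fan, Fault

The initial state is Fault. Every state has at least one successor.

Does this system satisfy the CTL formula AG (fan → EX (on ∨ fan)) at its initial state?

Holds

States satisfying fan → EX (on ∨ fan): {Fault, Off, Cooling, Idle, Fan}.
States satisfying AG (fan → EX (on ∨ fan)): {Fault, Off, Cooling, Idle, Fan}.
Every state reachable from Fault satisfies fan → EX (on ∨ fan).
Fault ∈ Sat(AG (fan → EX (on ∨ fan))).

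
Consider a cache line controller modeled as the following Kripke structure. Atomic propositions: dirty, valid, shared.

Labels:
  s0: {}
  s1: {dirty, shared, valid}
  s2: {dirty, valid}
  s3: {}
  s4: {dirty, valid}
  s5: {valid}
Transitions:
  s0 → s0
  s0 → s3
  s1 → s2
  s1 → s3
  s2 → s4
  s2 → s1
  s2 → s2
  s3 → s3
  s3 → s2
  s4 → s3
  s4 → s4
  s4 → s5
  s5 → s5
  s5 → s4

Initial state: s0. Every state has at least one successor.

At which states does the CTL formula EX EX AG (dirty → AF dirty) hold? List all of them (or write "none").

States satisfying EX AG (dirty → AF dirty): {s0, s1, s2, s3, s4, s5}.
States satisfying EX EX AG (dirty → AF dirty): {s0, s1, s2, s3, s4, s5}.

{s0, s1, s2, s3, s4, s5}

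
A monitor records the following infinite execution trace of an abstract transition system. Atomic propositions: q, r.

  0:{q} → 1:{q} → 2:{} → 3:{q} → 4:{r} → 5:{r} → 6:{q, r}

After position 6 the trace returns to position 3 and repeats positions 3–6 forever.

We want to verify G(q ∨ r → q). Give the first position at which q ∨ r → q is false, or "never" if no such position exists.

Check q ∨ r → q at each position in order: 0 ✓, 1 ✓, 2 ✓, 3 ✓.
At position 4 the labels are {r}, so q ∨ r → q is false there. This is the first violation.

4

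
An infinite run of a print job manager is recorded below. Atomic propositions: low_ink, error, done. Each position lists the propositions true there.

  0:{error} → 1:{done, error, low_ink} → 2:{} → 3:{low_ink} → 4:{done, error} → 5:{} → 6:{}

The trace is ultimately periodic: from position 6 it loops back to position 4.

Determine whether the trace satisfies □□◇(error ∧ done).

Satisfied

□◇(error ∧ done) holds at every position 0..6, and those are all positions ever visited, so □□◇(error ∧ done) holds.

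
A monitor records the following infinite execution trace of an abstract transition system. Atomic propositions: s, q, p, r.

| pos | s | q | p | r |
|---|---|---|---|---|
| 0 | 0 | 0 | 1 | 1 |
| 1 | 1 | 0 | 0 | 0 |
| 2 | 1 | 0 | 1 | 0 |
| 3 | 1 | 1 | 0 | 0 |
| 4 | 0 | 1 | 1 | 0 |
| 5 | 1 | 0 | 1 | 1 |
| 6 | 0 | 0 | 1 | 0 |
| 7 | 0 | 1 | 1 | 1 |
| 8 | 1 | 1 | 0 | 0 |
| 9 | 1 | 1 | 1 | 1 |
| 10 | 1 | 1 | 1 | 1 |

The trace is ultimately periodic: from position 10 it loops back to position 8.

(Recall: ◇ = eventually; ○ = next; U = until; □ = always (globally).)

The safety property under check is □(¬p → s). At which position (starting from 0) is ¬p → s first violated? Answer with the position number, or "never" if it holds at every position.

¬p → s holds at every position 0..10, and those are all the positions the trace ever visits, so the invariant □(¬p → s) is never violated.

never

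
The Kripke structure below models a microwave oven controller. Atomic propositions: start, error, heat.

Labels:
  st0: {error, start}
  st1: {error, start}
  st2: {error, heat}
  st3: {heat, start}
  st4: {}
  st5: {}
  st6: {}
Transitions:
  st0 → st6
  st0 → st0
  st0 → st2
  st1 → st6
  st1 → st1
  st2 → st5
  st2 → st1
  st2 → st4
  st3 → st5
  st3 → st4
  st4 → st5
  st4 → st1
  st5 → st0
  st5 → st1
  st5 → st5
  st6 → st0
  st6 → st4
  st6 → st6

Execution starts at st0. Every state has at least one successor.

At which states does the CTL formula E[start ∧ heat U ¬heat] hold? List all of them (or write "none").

States satisfying start ∧ heat: {st3}.
States satisfying ¬heat: {st0, st1, st4, st5, st6}.
States satisfying E[start ∧ heat U ¬heat]: {st0, st1, st3, st4, st5, st6}.

{st0, st1, st3, st4, st5, st6}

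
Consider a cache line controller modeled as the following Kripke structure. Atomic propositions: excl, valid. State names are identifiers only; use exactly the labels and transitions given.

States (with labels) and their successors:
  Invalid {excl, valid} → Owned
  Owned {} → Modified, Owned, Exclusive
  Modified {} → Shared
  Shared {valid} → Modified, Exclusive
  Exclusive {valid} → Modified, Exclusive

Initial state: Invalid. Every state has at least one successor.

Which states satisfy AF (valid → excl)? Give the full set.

{Invalid, Owned, Modified}

States satisfying valid → excl: {Invalid, Owned, Modified}.
States satisfying AF (valid → excl): {Invalid, Owned, Modified}.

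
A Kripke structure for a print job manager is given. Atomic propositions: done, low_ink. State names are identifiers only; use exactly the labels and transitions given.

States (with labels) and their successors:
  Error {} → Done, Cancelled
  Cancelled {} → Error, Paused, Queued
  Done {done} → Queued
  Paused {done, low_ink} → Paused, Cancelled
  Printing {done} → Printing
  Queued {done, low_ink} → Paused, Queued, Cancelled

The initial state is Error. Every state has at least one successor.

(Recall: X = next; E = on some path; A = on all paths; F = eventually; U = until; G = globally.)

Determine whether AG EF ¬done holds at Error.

Satisfied

States satisfying EF ¬done: {Error, Cancelled, Done, Paused, Queued}.
States satisfying AG EF ¬done: {Error, Cancelled, Done, Paused, Queued}.
Every state reachable from Error satisfies EF ¬done.
Error ∈ Sat(AG EF ¬done).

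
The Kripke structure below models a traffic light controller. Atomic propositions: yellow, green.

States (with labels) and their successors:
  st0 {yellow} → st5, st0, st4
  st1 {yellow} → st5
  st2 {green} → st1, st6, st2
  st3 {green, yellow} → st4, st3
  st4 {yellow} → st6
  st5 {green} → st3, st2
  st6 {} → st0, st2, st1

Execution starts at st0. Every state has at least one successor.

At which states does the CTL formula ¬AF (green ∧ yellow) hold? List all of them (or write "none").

States satisfying green ∧ yellow: {st3}.
States satisfying AF (green ∧ yellow): {st3}.
States satisfying ¬AF (green ∧ yellow): {st0, st1, st2, st4, st5, st6}.

{st0, st1, st2, st4, st5, st6}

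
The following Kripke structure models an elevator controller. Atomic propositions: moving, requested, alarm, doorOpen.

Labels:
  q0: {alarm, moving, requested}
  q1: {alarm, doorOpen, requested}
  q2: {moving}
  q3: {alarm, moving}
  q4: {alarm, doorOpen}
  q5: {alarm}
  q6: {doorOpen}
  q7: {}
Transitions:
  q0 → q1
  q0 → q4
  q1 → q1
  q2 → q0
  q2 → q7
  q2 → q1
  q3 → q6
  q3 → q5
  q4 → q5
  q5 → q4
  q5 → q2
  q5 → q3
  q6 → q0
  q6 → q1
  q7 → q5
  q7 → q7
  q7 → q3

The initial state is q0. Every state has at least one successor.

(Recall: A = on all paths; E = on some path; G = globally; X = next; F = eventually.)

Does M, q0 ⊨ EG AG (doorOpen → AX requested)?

States satisfying AG (doorOpen → AX requested): {q1}.
States satisfying EG AG (doorOpen → AX requested): {q1}.
No suitable path/successor from q0 witnesses the formula.
q0 ∉ Sat(EG AG (doorOpen → AX requested)).

Does not hold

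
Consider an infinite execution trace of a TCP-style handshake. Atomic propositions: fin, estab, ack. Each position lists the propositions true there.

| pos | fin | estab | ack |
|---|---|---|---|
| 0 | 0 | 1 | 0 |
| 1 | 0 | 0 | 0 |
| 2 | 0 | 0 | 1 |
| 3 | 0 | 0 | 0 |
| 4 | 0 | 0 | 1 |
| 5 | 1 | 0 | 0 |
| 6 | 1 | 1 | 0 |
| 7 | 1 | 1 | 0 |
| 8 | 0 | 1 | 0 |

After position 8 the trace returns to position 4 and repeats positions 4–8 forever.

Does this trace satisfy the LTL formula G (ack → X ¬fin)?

ack → X ¬fin must hold at every position from 0 onward. It fails at position 4, so G (ack → X ¬fin) is false.
Positions where ack holds: 2, 4.
Check X ¬fin at each: 2→ok, 4→fails.

No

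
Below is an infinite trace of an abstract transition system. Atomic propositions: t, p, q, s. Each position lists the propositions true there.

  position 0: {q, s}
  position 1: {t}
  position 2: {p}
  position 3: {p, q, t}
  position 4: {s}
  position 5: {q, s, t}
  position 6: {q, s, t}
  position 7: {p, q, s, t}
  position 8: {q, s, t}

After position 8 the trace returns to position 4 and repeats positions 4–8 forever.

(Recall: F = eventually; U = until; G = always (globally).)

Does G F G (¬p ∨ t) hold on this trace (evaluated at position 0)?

F G (¬p ∨ t) holds at every position 0..8, and those are all positions ever visited, so G F G (¬p ∨ t) holds.

Holds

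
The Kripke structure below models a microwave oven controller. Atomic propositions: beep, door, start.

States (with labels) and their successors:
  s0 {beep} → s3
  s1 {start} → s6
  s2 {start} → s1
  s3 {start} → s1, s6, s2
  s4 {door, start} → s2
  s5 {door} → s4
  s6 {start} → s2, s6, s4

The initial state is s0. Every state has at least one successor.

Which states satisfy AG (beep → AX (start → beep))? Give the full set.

States satisfying beep → AX (start → beep): {s1, s2, s3, s4, s5, s6}.
States satisfying AG (beep → AX (start → beep)): {s1, s2, s3, s4, s5, s6}.

{s1, s2, s3, s4, s5, s6}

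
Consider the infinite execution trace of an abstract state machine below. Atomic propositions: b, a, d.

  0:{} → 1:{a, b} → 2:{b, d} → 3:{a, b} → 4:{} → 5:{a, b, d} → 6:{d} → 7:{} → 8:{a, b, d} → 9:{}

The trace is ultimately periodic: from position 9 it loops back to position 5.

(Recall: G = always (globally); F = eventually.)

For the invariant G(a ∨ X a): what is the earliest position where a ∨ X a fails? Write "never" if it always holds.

6

Check a ∨ X a at each position in order: 0 ✓, 1 ✓, 2 ✓, 3 ✓, 4 ✓, 5 ✓.
At position 6 the labels are {d} and the next position 7 has {}, so a ∨ X a is false there. This is the first violation.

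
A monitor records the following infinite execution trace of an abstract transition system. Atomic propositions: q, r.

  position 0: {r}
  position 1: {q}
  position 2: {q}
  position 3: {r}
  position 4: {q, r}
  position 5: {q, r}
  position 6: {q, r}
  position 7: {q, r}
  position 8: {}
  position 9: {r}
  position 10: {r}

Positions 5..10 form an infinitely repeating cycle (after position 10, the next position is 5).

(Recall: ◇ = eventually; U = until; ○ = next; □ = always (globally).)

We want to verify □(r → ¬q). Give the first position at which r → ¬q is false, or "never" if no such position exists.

Check r → ¬q at each position in order: 0 ✓, 1 ✓, 2 ✓, 3 ✓.
At position 4 the labels are {q, r}, so r → ¬q is false there. This is the first violation.

4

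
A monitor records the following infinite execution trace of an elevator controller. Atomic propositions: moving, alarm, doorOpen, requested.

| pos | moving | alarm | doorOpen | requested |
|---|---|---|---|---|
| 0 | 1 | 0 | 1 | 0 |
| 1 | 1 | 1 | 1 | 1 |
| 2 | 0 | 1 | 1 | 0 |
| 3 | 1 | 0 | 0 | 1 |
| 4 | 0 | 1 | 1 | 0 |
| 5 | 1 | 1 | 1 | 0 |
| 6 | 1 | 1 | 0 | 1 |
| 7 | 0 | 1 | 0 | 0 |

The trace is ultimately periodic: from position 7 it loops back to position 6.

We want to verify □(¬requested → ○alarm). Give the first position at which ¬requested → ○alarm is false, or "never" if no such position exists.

Check ¬requested → ○alarm at each position in order: 0 ✓, 1 ✓.
At position 2 the labels are {alarm, doorOpen} and the next position 3 has {moving, requested}, so ¬requested → ○alarm is false there. This is the first violation.

2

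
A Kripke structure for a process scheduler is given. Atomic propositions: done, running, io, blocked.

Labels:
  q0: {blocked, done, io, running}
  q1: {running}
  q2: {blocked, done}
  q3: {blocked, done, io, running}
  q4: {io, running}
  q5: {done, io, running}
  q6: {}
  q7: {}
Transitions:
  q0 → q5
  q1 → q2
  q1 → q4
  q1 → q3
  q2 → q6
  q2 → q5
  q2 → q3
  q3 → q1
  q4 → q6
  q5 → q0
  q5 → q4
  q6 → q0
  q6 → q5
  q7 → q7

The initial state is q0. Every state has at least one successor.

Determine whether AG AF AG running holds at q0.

Does not hold

States satisfying AF AG running: ∅.
States satisfying AG AF AG running: ∅.
q0 is reachable from q0 and violates AF AG running, so AG fails at q0.
q0 ∉ Sat(AG AF AG running).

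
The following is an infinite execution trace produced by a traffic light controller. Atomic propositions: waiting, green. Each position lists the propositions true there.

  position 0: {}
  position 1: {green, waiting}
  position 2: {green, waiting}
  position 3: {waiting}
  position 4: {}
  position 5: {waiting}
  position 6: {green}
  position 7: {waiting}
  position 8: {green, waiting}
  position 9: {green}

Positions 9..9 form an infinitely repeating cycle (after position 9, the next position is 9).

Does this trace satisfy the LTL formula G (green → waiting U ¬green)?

No

green → waiting U ¬green must hold at every position from 0 onward. It fails at position 6, so G (green → waiting U ¬green) is false.
Positions where green holds: 1, 2, 6, 8, 9.
Check waiting U ¬green at each: 1→ok, 2→ok, 6→fails, 8→fails, 9→fails.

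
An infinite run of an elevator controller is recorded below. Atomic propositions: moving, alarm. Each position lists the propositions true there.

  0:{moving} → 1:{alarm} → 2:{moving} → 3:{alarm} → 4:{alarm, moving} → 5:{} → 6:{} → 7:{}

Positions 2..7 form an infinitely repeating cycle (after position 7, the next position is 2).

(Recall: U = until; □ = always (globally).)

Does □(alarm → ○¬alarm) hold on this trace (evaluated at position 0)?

alarm → ○¬alarm must hold at every position from 0 onward. It fails at position 3, so □(alarm → ○¬alarm) is false.
Positions where alarm holds: 1, 3, 4.
Check ○¬alarm at each: 1→ok, 3→fails, 4→ok.

Violated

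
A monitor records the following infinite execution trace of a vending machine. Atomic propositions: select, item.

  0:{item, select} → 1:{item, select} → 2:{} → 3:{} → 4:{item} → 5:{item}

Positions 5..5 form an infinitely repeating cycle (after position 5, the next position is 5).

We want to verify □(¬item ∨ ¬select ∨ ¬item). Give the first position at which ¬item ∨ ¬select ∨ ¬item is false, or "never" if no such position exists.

0

At position 0 the labels are {item, select}, so ¬item ∨ ¬select ∨ ¬item is false there. This is the first violation.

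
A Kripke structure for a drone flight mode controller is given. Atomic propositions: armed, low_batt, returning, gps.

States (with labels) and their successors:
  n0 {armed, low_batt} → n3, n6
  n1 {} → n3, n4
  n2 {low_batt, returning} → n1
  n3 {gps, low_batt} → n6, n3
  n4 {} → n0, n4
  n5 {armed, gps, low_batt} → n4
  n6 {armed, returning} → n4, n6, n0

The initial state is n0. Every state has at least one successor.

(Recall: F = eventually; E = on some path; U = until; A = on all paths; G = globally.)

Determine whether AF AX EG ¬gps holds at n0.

States satisfying AX EG ¬gps: {n2, n4, n5, n6}.
States satisfying AF AX EG ¬gps: {n2, n4, n5, n6}.
There is a path from n0 along which AX EG ¬gps never holds.
n0 ∉ Sat(AF AX EG ¬gps).

Violated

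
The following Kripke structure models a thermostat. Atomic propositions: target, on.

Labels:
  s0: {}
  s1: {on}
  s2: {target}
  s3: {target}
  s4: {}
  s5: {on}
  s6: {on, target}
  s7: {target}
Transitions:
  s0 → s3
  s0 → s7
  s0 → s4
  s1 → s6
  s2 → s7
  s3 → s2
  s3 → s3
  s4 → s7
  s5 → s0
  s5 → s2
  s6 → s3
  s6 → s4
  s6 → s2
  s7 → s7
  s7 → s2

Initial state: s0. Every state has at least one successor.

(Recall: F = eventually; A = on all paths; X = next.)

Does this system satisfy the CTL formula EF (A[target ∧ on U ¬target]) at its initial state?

States satisfying A[target ∧ on U ¬target]: {s0, s1, s4, s5}.
States satisfying EF (A[target ∧ on U ¬target]): {s0, s1, s4, s5, s6}.
Some path from s0 reaches a state where A[target ∧ on U ¬target] holds.
s0 ∈ Sat(EF (A[target ∧ on U ¬target])).

Holds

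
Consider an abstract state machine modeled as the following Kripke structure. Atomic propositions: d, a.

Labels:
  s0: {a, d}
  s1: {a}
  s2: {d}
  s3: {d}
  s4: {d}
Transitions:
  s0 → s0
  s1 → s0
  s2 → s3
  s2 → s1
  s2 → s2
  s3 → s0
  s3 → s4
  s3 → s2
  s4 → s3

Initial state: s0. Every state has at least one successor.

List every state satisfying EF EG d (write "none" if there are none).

States satisfying EG d: {s0, s2, s3, s4}.
States satisfying EF EG d: {s0, s1, s2, s3, s4}.

{s0, s1, s2, s3, s4}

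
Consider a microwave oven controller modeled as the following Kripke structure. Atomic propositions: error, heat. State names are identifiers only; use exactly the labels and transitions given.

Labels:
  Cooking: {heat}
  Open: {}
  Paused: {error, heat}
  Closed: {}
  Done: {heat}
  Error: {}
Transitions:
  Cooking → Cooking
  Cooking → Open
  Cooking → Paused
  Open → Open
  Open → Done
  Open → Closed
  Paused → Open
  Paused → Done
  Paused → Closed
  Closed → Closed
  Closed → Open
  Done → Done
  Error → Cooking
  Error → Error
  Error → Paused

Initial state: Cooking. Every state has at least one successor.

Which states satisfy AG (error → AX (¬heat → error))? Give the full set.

States satisfying error → AX (¬heat → error): {Cooking, Open, Closed, Done, Error}.
States satisfying AG (error → AX (¬heat → error)): {Open, Closed, Done}.

{Open, Closed, Done}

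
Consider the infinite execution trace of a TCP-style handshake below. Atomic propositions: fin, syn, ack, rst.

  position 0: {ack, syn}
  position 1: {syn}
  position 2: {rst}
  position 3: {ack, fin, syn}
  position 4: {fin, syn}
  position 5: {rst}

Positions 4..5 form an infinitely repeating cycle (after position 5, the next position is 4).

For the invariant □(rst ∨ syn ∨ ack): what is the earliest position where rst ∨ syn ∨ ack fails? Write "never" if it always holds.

rst ∨ syn ∨ ack holds at every position 0..5, and those are all the positions the trace ever visits, so the invariant □(rst ∨ syn ∨ ack) is never violated.

never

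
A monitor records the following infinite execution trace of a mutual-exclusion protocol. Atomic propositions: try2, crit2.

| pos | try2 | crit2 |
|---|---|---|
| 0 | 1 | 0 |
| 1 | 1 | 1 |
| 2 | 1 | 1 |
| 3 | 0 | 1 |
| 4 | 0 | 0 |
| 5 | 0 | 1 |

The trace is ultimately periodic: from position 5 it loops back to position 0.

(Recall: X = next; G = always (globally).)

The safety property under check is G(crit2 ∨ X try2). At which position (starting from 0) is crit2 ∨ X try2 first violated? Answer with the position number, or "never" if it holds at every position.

4

Check crit2 ∨ X try2 at each position in order: 0 ✓, 1 ✓, 2 ✓, 3 ✓.
At position 4 the labels are {} and the next position 5 has {crit2}, so crit2 ∨ X try2 is false there. This is the first violation.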